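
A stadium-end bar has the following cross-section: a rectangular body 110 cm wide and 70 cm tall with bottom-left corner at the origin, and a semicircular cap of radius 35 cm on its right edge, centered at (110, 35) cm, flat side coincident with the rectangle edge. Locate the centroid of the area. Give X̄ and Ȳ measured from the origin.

rectangular body: A = 110 × 70 = 7700.00, centroid at (55.00, 35.00).
semicircular end: A = ½π·35² = 1924.23, centroid at (124.85, 35.00).
ΣA = 9624.23 cm², ΣAX̄ = 663748.14 cm³, ΣAȲ = 336847.89 cm³.
X̄ = 663748.14/9624.23 = 68.97 cm; Ȳ = 336847.89/9624.23 = 35.00 cm.

X̄ = 68.97 cm, Ȳ = 35.00 cm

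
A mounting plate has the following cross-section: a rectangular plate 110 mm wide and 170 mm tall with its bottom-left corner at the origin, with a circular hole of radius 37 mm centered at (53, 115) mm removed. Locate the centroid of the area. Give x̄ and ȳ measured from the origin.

plate: A = 110 × 170 = 18700.00, centroid at (55.00, 85.00).
hole: A = −π·37² = -4300.84, centroid at (53.00, 115.00).
ΣA = 14399.16 mm², ΣAx̄ = 800555.46 mm³, ΣAȳ = 1094903.36 mm³.
x̄ = 800555.46/14399.16 = 55.60 mm; ȳ = 1094903.36/14399.16 = 76.04 mm.

x̄ = 55.60 mm, ȳ = 76.04 mm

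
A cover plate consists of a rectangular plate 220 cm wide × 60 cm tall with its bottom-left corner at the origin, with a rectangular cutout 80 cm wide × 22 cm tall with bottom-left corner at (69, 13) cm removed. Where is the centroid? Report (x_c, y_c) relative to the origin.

plate: A = 220 × 60 = 13200.00, centroid at (110.00, 30.00).
hole: A = −(80 × 22) = -1760.00, centroid at (109.00, 24.00).
ΣA = 11440.00 cm²
ΣAx_c = (13200.00)(110.00) + (-1760.00)(109.00) = 1260160.00 cm³
ΣAy_c = (13200.00)(30.00) + (-1760.00)(24.00) = 353760.00 cm³
x_c = 1260160.00 / 11440.00 = 110.15 cm
y_c = 353760.00 / 11440.00 = 30.92 cm

x_c = 110.15 cm, y_c = 30.92 cm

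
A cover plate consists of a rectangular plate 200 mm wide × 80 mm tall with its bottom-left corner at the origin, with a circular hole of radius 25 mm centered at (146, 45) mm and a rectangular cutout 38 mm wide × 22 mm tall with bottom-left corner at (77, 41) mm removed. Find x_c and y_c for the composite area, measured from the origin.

Part | A | x̄ᵢ | ȳᵢ | A·x̄ᵢ | A·ȳᵢ
plate | 16000.00 | 100.00 | 40.00 | 1600000.00 | 640000.00
hole 1 | -1963.50 | 146.00 | 45.00 | -286670.33 | -88357.29
hole 2 | -836.00 | 96.00 | 52.00 | -80256.00 | -43472.00
Σ | 13200.50 |  |  | 1233073.67 | 508170.71
x_c = 1233073.67 / 13200.50 = 93.41 mm
y_c = 508170.71 / 13200.50 = 38.50 mm

x_c = 93.41 mm, y_c = 38.50 mm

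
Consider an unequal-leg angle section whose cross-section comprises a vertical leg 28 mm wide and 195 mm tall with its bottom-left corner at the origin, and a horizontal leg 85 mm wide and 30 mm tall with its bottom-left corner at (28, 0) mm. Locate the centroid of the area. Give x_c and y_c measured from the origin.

vertical leg: A = 28 × 195 = 5460.00, centroid at (14.00, 97.50).
horizontal leg: A = 85 × 30 = 2550.00, centroid at (70.50, 15.00).
ΣA = 8010.00 mm², ΣAx_c = 256215.00 mm³, ΣAy_c = 570600.00 mm³.
x_c = 256215.00/8010.00 = 31.99 mm; y_c = 570600.00/8010.00 = 71.24 mm.

x_c = 31.99 mm, y_c = 71.24 mm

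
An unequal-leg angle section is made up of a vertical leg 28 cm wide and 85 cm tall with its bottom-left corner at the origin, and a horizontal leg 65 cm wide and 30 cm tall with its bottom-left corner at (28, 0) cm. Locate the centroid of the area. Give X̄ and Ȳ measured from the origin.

X̄ = 34.94 cm, Ȳ = 30.12 cm

Part | A | x̄ᵢ | ȳᵢ | A·x̄ᵢ | A·ȳᵢ
vertical leg | 2380.00 | 14.00 | 42.50 | 33320.00 | 101150.00
horizontal leg | 1950.00 | 60.50 | 15.00 | 117975.00 | 29250.00
Σ | 4330.00 |  |  | 151295.00 | 130400.00
X̄ = 151295.00 / 4330.00 = 34.94 cm
Ȳ = 130400.00 / 4330.00 = 30.12 cm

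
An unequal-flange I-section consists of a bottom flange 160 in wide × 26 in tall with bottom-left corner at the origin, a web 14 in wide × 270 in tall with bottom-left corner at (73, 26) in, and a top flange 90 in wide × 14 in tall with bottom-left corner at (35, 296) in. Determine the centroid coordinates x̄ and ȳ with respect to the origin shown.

Part | A | x̄ᵢ | ȳᵢ | A·x̄ᵢ | A·ȳᵢ
bottom flange | 4160.00 | 80.00 | 13.00 | 332800.00 | 54080.00
web | 3780.00 | 80.00 | 161.00 | 302400.00 | 608580.00
top flange | 1260.00 | 80.00 | 303.00 | 100800.00 | 381780.00
Σ | 9200.00 |  |  | 736000.00 | 1044440.00
x̄ = 736000.00 / 9200.00 = 80.00 in
ȳ = 1044440.00 / 9200.00 = 113.53 in

x̄ = 80.00 in, ȳ = 113.53 in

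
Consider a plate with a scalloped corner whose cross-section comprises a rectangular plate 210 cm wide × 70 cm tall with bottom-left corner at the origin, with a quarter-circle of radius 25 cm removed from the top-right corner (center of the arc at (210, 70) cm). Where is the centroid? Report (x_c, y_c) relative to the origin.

x_c = 101.74 cm, y_c = 34.16 cm

plate: A = 210 × 70 = 14700.00, centroid at (105.00, 35.00).
removed quarter-circle: A = −¼π·25² = -490.87, centroid at (199.39, 59.39).
ΣA = 14209.13 cm²
ΣAx_c = (14700.00)(105.00) + (-490.87)(199.39) = 1445624.82 cm³
ΣAy_c = (14700.00)(35.00) + (-490.87)(59.39) = 485347.16 cm³
x_c = 1445624.82 / 14209.13 = 101.74 cm
y_c = 485347.16 / 14209.13 = 34.16 cm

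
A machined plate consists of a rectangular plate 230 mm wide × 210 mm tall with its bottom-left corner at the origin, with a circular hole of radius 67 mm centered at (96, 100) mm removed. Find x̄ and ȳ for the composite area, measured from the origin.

Part | A | x̄ᵢ | ȳᵢ | A·x̄ᵢ | A·ȳᵢ
plate | 48300.00 | 115.00 | 105.00 | 5554500.00 | 5071500.00
hole | -14102.61 | 96.00 | 100.00 | -1353850.50 | -1410260.94
Σ | 34197.39 |  |  | 4200649.50 | 3661239.06
x̄ = 4200649.50 / 34197.39 = 122.84 mm
ȳ = 3661239.06 / 34197.39 = 107.06 mm

x̄ = 122.84 mm, ȳ = 107.06 mm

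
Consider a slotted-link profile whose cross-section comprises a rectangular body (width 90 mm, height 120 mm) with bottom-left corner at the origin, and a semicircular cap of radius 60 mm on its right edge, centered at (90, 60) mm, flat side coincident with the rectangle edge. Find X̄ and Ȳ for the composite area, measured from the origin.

Part | A | x̄ᵢ | ȳᵢ | A·x̄ᵢ | A·ȳᵢ
rectangular body | 10800.00 | 45.00 | 60.00 | 486000.00 | 648000.00
semicircular end | 5654.87 | 115.46 | 60.00 | 652938.01 | 339292.01
Σ | 16454.87 |  |  | 1138938.01 | 987292.01
X̄ = 1138938.01 / 16454.87 = 69.22 mm
Ȳ = 987292.01 / 16454.87 = 60.00 mm

X̄ = 69.22 mm, Ȳ = 60.00 mm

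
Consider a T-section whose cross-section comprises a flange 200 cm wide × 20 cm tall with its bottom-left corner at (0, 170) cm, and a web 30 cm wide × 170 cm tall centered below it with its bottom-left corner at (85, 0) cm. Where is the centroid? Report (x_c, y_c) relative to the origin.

web: A = 30 × 170 = 5100.00, centroid at (100.00, 85.00).
flange: A = 200 × 20 = 4000.00, centroid at (100.00, 180.00).
ΣA = 9100.00 cm², ΣAx_c = 910000.00 cm³, ΣAy_c = 1153500.00 cm³.
x_c = 910000.00/9100.00 = 100.00 cm; y_c = 1153500.00/9100.00 = 126.76 cm.

x_c = 100.00 cm, y_c = 126.76 cm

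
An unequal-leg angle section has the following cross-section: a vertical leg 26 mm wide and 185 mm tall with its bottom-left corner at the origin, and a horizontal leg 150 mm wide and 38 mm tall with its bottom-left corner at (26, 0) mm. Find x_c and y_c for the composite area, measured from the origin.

x_c = 60.73 mm, y_c = 52.64 mm

vertical leg: A = 26 × 185 = 4810.00, centroid at (13.00, 92.50).
horizontal leg: A = 150 × 38 = 5700.00, centroid at (101.00, 19.00).
ΣA = 10510.00 mm², ΣAx_c = 638230.00 mm³, ΣAy_c = 553225.00 mm³.
x_c = 638230.00/10510.00 = 60.73 mm; y_c = 553225.00/10510.00 = 52.64 mm.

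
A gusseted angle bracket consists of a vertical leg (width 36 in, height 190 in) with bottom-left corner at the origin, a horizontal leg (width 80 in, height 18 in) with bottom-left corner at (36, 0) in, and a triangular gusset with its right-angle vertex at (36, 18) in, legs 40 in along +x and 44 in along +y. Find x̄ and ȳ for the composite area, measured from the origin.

vertical leg: A = 36 × 190 = 6840.00, centroid at (18.00, 95.00).
horizontal leg: A = 80 × 18 = 1440.00, centroid at (76.00, 9.00).
gusset: A = ½·40·44 = 880.00, centroid at (49.33, 32.67).
ΣA = 9160.00 in², ΣAx̄ = 275973.33 in³, ΣAȳ = 691506.67 in³.
x̄ = 275973.33/9160.00 = 30.13 in; ȳ = 691506.67/9160.00 = 75.49 in.

x̄ = 30.13 in, ȳ = 75.49 in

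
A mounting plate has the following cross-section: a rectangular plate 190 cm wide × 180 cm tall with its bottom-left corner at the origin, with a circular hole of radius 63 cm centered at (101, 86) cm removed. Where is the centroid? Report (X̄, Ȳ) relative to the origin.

X̄ = 91.56 cm, Ȳ = 92.30 cm

Part | A | x̄ᵢ | ȳᵢ | A·x̄ᵢ | A·ȳᵢ
plate | 34200.00 | 95.00 | 90.00 | 3249000.00 | 3078000.00
hole | -12468.98 | 101.00 | 86.00 | -1259367.11 | -1072332.39
Σ | 21731.02 |  |  | 1989632.89 | 2005667.61
X̄ = 1989632.89 / 21731.02 = 91.56 cm
Ȳ = 2005667.61 / 21731.02 = 92.30 cm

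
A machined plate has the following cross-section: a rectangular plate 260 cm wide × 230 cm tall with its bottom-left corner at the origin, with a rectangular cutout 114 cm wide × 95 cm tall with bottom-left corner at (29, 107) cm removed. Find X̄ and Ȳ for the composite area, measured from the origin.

plate: A = 260 × 230 = 59800.00, centroid at (130.00, 115.00).
hole: A = −(114 × 95) = -10830.00, centroid at (86.00, 154.50).
ΣA = 48970.00 cm²
ΣAX̄ = (59800.00)(130.00) + (-10830.00)(86.00) = 6842620.00 cm³
ΣAȲ = (59800.00)(115.00) + (-10830.00)(154.50) = 5203765.00 cm³
X̄ = 6842620.00 / 48970.00 = 139.73 cm
Ȳ = 5203765.00 / 48970.00 = 106.26 cm

X̄ = 139.73 cm, Ȳ = 106.26 cm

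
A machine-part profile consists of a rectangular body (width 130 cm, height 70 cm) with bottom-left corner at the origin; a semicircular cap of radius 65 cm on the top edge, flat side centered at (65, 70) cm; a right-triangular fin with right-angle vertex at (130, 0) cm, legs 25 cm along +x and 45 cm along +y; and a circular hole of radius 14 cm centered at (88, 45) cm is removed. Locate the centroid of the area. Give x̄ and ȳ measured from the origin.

x̄ = 66.73 cm, ȳ = 60.37 cm

rectangular body: A = 130 × 70 = 9100.00, centroid at (65.00, 35.00).
semicircular top: A = ½π·65² = 6636.61, centroid at (65.00, 97.59).
triangular fin: A = ½·25·45 = 562.50, centroid at (138.33, 15.00).
hole: A = −π·14² = -615.75, centroid at (88.00, 45.00).
ΣA = 15683.36 cm²
ΣAx̄ = (9100.00)(65.00) + (6636.61)(65.00) + (562.50)(138.33) + (-615.75)(88.00) = 1046506.25 cm³
ΣAȳ = (9100.00)(35.00) + (6636.61)(97.59) + (562.50)(15.00) + (-615.75)(45.00) = 946875.00 cm³
x̄ = 1046506.25 / 15683.36 = 66.73 cm
ȳ = 946875.00 / 15683.36 = 60.37 cm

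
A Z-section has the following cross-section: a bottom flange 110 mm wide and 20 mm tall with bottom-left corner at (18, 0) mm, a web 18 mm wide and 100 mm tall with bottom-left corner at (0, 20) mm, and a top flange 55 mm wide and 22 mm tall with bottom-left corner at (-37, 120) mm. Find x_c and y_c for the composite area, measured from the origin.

x_c = 31.73 mm, y_c = 58.83 mm

bottom flange: A = 110 × 20 = 2200.00, centroid at (73.00, 10.00).
web: A = 18 × 100 = 1800.00, centroid at (9.00, 70.00).
top flange: A = 55 × 22 = 1210.00, centroid at (-9.50, 131.00).
ΣA = 5210.00 mm²
ΣAx_c = (2200.00)(73.00) + (1800.00)(9.00) + (1210.00)(-9.50) = 165305.00 mm³
ΣAy_c = (2200.00)(10.00) + (1800.00)(70.00) + (1210.00)(131.00) = 306510.00 mm³
x_c = 165305.00 / 5210.00 = 31.73 mm
y_c = 306510.00 / 5210.00 = 58.83 mm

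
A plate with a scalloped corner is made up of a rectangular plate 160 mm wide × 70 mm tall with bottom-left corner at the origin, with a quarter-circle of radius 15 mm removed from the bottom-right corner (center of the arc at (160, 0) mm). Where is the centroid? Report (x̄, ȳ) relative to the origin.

x̄ = 78.82 mm, ȳ = 35.46 mm

Part | A | x̄ᵢ | ȳᵢ | A·x̄ᵢ | A·ȳᵢ
plate | 11200.00 | 80.00 | 35.00 | 896000.00 | 392000.00
removed quarter-circle | -176.71 | 153.63 | 6.37 | -27149.33 | -1125.00
Σ | 11023.29 |  |  | 868850.67 | 390875.00
x̄ = 868850.67 / 11023.29 = 78.82 mm
ȳ = 390875.00 / 11023.29 = 35.46 mm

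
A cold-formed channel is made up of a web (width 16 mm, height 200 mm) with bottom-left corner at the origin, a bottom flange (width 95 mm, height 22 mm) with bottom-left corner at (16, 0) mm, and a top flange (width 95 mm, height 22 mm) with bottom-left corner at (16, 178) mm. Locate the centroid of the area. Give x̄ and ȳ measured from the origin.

web: A = 16 × 200 = 3200.00, centroid at (8.00, 100.00).
bottom flange: A = 95 × 22 = 2090.00, centroid at (63.50, 11.00).
top flange: A = 95 × 22 = 2090.00, centroid at (63.50, 189.00).
ΣA = 7380.00 mm², ΣAx̄ = 291030.00 mm³, ΣAȳ = 738000.00 mm³.
x̄ = 291030.00/7380.00 = 39.43 mm; ȳ = 738000.00/7380.00 = 100.00 mm.

x̄ = 39.43 mm, ȳ = 100.00 mm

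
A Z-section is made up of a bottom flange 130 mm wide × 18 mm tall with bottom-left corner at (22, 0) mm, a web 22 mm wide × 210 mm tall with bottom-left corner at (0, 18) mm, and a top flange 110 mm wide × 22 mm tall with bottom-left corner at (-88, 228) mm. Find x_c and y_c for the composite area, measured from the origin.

bottom flange: A = 130 × 18 = 2340.00, centroid at (87.00, 9.00).
web: A = 22 × 210 = 4620.00, centroid at (11.00, 123.00).
top flange: A = 110 × 22 = 2420.00, centroid at (-33.00, 239.00).
ΣA = 9380.00 mm², ΣAx_c = 174540.00 mm³, ΣAy_c = 1167700.00 mm³.
x_c = 174540.00/9380.00 = 18.61 mm; y_c = 1167700.00/9380.00 = 124.49 mm.

x_c = 18.61 mm, y_c = 124.49 mm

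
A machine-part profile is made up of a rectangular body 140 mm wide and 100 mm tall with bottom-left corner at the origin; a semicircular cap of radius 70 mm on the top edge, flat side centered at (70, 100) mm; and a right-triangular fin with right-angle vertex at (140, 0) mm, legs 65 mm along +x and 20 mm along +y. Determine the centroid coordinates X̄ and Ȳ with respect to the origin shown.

Part | A | x̄ᵢ | ȳᵢ | A·x̄ᵢ | A·ȳᵢ
rectangular body | 14000.00 | 70.00 | 50.00 | 980000.00 | 700000.00
semicircular top | 7696.90 | 70.00 | 129.71 | 538783.14 | 998356.87
triangular fin | 650.00 | 161.67 | 6.67 | 105083.33 | 4333.33
Σ | 22346.90 |  |  | 1623866.47 | 1702690.20
X̄ = 1623866.47 / 22346.90 = 72.67 mm
Ȳ = 1702690.20 / 22346.90 = 76.19 mm

X̄ = 72.67 mm, Ȳ = 76.19 mm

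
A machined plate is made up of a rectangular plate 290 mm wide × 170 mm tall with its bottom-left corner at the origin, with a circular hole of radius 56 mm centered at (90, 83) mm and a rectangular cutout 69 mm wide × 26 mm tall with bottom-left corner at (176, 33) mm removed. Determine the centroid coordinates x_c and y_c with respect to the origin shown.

plate: A = 290 × 170 = 49300.00, centroid at (145.00, 85.00).
hole 1: A = −π·56² = -9852.03, centroid at (90.00, 83.00).
hole 2: A = −(69 × 26) = -1794.00, centroid at (210.50, 46.00).
ΣA = 37653.97 mm²
ΣAx_c = (49300.00)(145.00) + (-9852.03)(90.00) + (-1794.00)(210.50) = 5884179.89 mm³
ΣAy_c = (49300.00)(85.00) + (-9852.03)(83.00) + (-1794.00)(46.00) = 3290257.13 mm³
x_c = 5884179.89 / 37653.97 = 156.27 mm
y_c = 3290257.13 / 37653.97 = 87.38 mm

x_c = 156.27 mm, y_c = 87.38 mm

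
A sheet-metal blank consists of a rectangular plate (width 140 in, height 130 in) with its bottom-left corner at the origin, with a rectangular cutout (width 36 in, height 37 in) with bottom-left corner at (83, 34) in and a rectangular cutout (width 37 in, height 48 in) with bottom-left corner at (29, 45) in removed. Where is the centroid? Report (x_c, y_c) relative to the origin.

x_c = 69.91 in, y_c = 65.63 in

plate: A = 140 × 130 = 18200.00, centroid at (70.00, 65.00).
hole 1: A = −(36 × 37) = -1332.00, centroid at (101.00, 52.50).
hole 2: A = −(37 × 48) = -1776.00, centroid at (47.50, 69.00).
ΣA = 15092.00 in², ΣAx_c = 1055108.00 in³, ΣAy_c = 990526.00 in³.
x_c = 1055108.00/15092.00 = 69.91 in; y_c = 990526.00/15092.00 = 65.63 in.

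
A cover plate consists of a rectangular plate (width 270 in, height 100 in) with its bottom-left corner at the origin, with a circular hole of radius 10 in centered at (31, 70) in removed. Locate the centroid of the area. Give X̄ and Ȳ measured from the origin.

plate: A = 270 × 100 = 27000.00, centroid at (135.00, 50.00).
hole: A = −π·10² = -314.16, centroid at (31.00, 70.00).
ΣA = 26685.84 in², ΣAX̄ = 3635261.06 in³, ΣAȲ = 1328008.85 in³.
X̄ = 3635261.06/26685.84 = 136.22 in; Ȳ = 1328008.85/26685.84 = 49.76 in.

X̄ = 136.22 in, Ȳ = 49.76 in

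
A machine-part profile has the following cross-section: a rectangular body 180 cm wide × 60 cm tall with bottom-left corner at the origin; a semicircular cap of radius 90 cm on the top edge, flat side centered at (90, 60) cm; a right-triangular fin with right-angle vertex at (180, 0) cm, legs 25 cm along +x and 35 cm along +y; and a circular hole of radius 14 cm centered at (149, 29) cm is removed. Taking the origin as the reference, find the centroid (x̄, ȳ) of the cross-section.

rectangular body: A = 180 × 60 = 10800.00, centroid at (90.00, 30.00).
semicircular top: A = ½π·90² = 12723.45, centroid at (90.00, 98.20).
triangular fin: A = ½·25·35 = 437.50, centroid at (188.33, 11.67).
hole: A = −π·14² = -615.75, centroid at (149.00, 29.00).
ΣA = 23345.20 cm², ΣAx̄ = 2107759.28 cm³, ΣAȳ = 1560654.37 cm³.
x̄ = 2107759.28/23345.20 = 90.29 cm; ȳ = 1560654.37/23345.20 = 66.85 cm.

x̄ = 90.29 cm, ȳ = 66.85 cm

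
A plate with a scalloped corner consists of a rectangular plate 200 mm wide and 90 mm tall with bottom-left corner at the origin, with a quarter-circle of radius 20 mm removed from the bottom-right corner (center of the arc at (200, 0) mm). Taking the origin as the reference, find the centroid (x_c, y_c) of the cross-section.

x_c = 98.37 mm, y_c = 45.65 mm

plate: A = 200 × 90 = 18000.00, centroid at (100.00, 45.00).
removed quarter-circle: A = −¼π·20² = -314.16, centroid at (191.51, 8.49).
ΣA = 17685.84 mm²
ΣAx_c = (18000.00)(100.00) + (-314.16)(191.51) = 1739834.81 mm³
ΣAy_c = (18000.00)(45.00) + (-314.16)(8.49) = 807333.33 mm³
x_c = 1739834.81 / 17685.84 = 98.37 mm
y_c = 807333.33 / 17685.84 = 45.65 mm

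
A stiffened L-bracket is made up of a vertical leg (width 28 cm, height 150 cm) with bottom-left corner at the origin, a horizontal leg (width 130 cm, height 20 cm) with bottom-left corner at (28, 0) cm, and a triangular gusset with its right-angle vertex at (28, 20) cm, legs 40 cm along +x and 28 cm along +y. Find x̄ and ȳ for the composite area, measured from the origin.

x̄ = 43.99 cm, ȳ = 48.56 cm

Part | A | x̄ᵢ | ȳᵢ | A·x̄ᵢ | A·ȳᵢ
vertical leg | 4200.00 | 14.00 | 75.00 | 58800.00 | 315000.00
horizontal leg | 2600.00 | 93.00 | 10.00 | 241800.00 | 26000.00
gusset | 560.00 | 41.33 | 29.33 | 23146.67 | 16426.67
Σ | 7360.00 |  |  | 323746.67 | 357426.67
x̄ = 323746.67 / 7360.00 = 43.99 cm
ȳ = 357426.67 / 7360.00 = 48.56 cm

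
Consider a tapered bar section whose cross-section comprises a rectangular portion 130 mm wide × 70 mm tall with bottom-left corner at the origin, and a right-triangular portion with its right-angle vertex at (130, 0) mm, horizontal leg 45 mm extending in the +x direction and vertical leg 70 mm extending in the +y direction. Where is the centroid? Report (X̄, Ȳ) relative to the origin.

Part | A | x̄ᵢ | ȳᵢ | A·x̄ᵢ | A·ȳᵢ
rectangular portion | 9100.00 | 65.00 | 35.00 | 591500.00 | 318500.00
triangular portion | 1575.00 | 145.00 | 23.33 | 228375.00 | 36750.00
Σ | 10675.00 |  |  | 819875.00 | 355250.00
X̄ = 819875.00 / 10675.00 = 76.80 mm
Ȳ = 355250.00 / 10675.00 = 33.28 mm

X̄ = 76.80 mm, Ȳ = 33.28 mm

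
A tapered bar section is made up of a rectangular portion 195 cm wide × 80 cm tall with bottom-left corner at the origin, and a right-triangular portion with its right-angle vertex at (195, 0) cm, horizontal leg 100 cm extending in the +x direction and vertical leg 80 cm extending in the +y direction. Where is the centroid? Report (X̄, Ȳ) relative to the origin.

X̄ = 124.20 cm, Ȳ = 37.28 cm

rectangular portion: A = 195 × 80 = 15600.00, centroid at (97.50, 40.00).
triangular portion: A = ½·100·80 = 4000.00, centroid at (228.33, 26.67).
ΣA = 19600.00 cm²
ΣAX̄ = (15600.00)(97.50) + (4000.00)(228.33) = 2434333.33 cm³
ΣAȲ = (15600.00)(40.00) + (4000.00)(26.67) = 730666.67 cm³
X̄ = 2434333.33 / 19600.00 = 124.20 cm
Ȳ = 730666.67 / 19600.00 = 37.28 cm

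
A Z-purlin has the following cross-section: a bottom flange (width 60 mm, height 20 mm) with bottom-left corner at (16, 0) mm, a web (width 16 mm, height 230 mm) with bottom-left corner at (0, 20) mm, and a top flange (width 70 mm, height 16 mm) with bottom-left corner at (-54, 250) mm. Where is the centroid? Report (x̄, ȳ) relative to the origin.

bottom flange: A = 60 × 20 = 1200.00, centroid at (46.00, 10.00).
web: A = 16 × 230 = 3680.00, centroid at (8.00, 135.00).
top flange: A = 70 × 16 = 1120.00, centroid at (-19.00, 258.00).
ΣA = 6000.00 mm², ΣAx̄ = 63360.00 mm³, ΣAȳ = 797760.00 mm³.
x̄ = 63360.00/6000.00 = 10.56 mm; ȳ = 797760.00/6000.00 = 132.96 mm.

x̄ = 10.56 mm, ȳ = 132.96 mm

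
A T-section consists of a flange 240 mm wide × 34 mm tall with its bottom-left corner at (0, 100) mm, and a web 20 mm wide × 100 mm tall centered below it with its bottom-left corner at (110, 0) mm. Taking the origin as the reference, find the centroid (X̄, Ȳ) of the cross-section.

X̄ = 120.00 mm, Ȳ = 103.81 mm

Part | A | x̄ᵢ | ȳᵢ | A·x̄ᵢ | A·ȳᵢ
web | 2000.00 | 120.00 | 50.00 | 240000.00 | 100000.00
flange | 8160.00 | 120.00 | 117.00 | 979200.00 | 954720.00
Σ | 10160.00 |  |  | 1219200.00 | 1054720.00
X̄ = 1219200.00 / 10160.00 = 120.00 mm
Ȳ = 1054720.00 / 10160.00 = 103.81 mm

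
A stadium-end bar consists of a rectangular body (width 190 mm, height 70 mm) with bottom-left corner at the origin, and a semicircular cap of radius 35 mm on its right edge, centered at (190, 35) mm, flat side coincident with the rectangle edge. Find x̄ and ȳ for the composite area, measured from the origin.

Part | A | x̄ᵢ | ȳᵢ | A·x̄ᵢ | A·ȳᵢ
rectangular body | 13300.00 | 95.00 | 35.00 | 1263500.00 | 465500.00
semicircular end | 1924.23 | 204.85 | 35.00 | 394186.18 | 67347.89
Σ | 15224.23 |  |  | 1657686.18 | 532847.89
x̄ = 1657686.18 / 15224.23 = 108.88 mm
ȳ = 532847.89 / 15224.23 = 35.00 mm

x̄ = 108.88 mm, ȳ = 35.00 mm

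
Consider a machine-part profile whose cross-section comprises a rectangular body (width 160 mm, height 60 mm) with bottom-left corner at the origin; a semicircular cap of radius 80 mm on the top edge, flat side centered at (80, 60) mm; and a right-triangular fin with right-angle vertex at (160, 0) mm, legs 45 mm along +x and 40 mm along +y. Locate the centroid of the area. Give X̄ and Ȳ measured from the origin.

X̄ = 84.16 mm, Ȳ = 60.55 mm

Part | A | x̄ᵢ | ȳᵢ | A·x̄ᵢ | A·ȳᵢ
rectangular body | 9600.00 | 80.00 | 30.00 | 768000.00 | 288000.00
semicircular top | 10053.10 | 80.00 | 93.95 | 804247.72 | 944519.12
triangular fin | 900.00 | 175.00 | 13.33 | 157500.00 | 12000.00
Σ | 20553.10 |  |  | 1729747.72 | 1244519.12
X̄ = 1729747.72 / 20553.10 = 84.16 mm
Ȳ = 1244519.12 / 20553.10 = 60.55 mm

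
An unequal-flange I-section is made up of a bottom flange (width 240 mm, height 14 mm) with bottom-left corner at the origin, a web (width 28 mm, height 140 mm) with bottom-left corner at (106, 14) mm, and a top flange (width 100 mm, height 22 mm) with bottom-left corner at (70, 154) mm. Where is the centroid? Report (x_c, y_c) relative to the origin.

x_c = 120.00 mm, y_c = 75.51 mm

bottom flange: A = 240 × 14 = 3360.00, centroid at (120.00, 7.00).
web: A = 28 × 140 = 3920.00, centroid at (120.00, 84.00).
top flange: A = 100 × 22 = 2200.00, centroid at (120.00, 165.00).
ΣA = 9480.00 mm²
ΣAx_c = (3360.00)(120.00) + (3920.00)(120.00) + (2200.00)(120.00) = 1137600.00 mm³
ΣAy_c = (3360.00)(7.00) + (3920.00)(84.00) + (2200.00)(165.00) = 715800.00 mm³
x_c = 1137600.00 / 9480.00 = 120.00 mm
y_c = 715800.00 / 9480.00 = 75.51 mm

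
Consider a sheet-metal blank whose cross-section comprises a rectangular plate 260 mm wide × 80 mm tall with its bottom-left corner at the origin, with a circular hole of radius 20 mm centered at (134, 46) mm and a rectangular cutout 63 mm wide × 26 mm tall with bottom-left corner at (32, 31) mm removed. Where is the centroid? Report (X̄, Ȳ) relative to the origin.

plate: A = 260 × 80 = 20800.00, centroid at (130.00, 40.00).
hole 1: A = −π·20² = -1256.64, centroid at (134.00, 46.00).
hole 2: A = −(63 × 26) = -1638.00, centroid at (63.50, 44.00).
ΣA = 17905.36 mm²
ΣAX̄ = (20800.00)(130.00) + (-1256.64)(134.00) + (-1638.00)(63.50) = 2431597.63 mm³
ΣAȲ = (20800.00)(40.00) + (-1256.64)(46.00) + (-1638.00)(44.00) = 702122.70 mm³
X̄ = 2431597.63 / 17905.36 = 135.80 mm
Ȳ = 702122.70 / 17905.36 = 39.21 mm

X̄ = 135.80 mm, Ȳ = 39.21 mm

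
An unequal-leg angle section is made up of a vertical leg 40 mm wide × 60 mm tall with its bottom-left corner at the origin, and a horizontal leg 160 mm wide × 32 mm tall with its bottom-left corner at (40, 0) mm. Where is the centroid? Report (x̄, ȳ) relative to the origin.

x̄ = 88.09 mm, ȳ = 20.47 mm

vertical leg: A = 40 × 60 = 2400.00, centroid at (20.00, 30.00).
horizontal leg: A = 160 × 32 = 5120.00, centroid at (120.00, 16.00).
ΣA = 7520.00 mm², ΣAx̄ = 662400.00 mm³, ΣAȳ = 153920.00 mm³.
x̄ = 662400.00/7520.00 = 88.09 mm; ȳ = 153920.00/7520.00 = 20.47 mm.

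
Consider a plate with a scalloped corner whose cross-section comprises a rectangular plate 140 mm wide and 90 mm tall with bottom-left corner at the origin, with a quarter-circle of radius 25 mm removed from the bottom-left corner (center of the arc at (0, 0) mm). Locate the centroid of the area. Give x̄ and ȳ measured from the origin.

plate: A = 140 × 90 = 12600.00, centroid at (70.00, 45.00).
removed quarter-circle: A = −¼π·25² = -490.87, centroid at (10.61, 10.61).
ΣA = 12109.13 mm², ΣAx̄ = 876791.67 mm³, ΣAȳ = 561791.67 mm³.
x̄ = 876791.67/12109.13 = 72.41 mm; ȳ = 561791.67/12109.13 = 46.39 mm.

x̄ = 72.41 mm, ȳ = 46.39 mm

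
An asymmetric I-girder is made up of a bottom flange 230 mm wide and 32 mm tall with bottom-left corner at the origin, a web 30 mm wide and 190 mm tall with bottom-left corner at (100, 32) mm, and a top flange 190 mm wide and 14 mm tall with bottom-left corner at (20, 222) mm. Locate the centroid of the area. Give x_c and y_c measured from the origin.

bottom flange: A = 230 × 32 = 7360.00, centroid at (115.00, 16.00).
web: A = 30 × 190 = 5700.00, centroid at (115.00, 127.00).
top flange: A = 190 × 14 = 2660.00, centroid at (115.00, 229.00).
ΣA = 15720.00 mm², ΣAx_c = 1807800.00 mm³, ΣAy_c = 1450800.00 mm³.
x_c = 1807800.00/15720.00 = 115.00 mm; y_c = 1450800.00/15720.00 = 92.29 mm.

x_c = 115.00 mm, y_c = 92.29 mm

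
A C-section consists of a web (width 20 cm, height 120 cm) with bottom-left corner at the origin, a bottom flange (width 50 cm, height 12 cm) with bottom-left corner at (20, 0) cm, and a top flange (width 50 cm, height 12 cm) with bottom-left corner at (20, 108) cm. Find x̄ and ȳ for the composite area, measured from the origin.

x̄ = 21.67 cm, ȳ = 60.00 cm

web: A = 20 × 120 = 2400.00, centroid at (10.00, 60.00).
bottom flange: A = 50 × 12 = 600.00, centroid at (45.00, 6.00).
top flange: A = 50 × 12 = 600.00, centroid at (45.00, 114.00).
ΣA = 3600.00 cm²
ΣAx̄ = (2400.00)(10.00) + (600.00)(45.00) + (600.00)(45.00) = 78000.00 cm³
ΣAȳ = (2400.00)(60.00) + (600.00)(6.00) + (600.00)(114.00) = 216000.00 cm³
x̄ = 78000.00 / 3600.00 = 21.67 cm
ȳ = 216000.00 / 3600.00 = 60.00 cm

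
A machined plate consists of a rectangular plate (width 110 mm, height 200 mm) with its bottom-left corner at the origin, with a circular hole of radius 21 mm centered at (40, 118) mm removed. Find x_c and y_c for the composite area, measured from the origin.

plate: A = 110 × 200 = 22000.00, centroid at (55.00, 100.00).
hole: A = −π·21² = -1385.44, centroid at (40.00, 118.00).
ΣA = 20614.56 mm²
ΣAx_c = (22000.00)(55.00) + (-1385.44)(40.00) = 1154582.31 mm³
ΣAy_c = (22000.00)(100.00) + (-1385.44)(118.00) = 2036517.80 mm³
x_c = 1154582.31 / 20614.56 = 56.01 mm
y_c = 2036517.80 / 20614.56 = 98.79 mm

x_c = 56.01 mm, y_c = 98.79 mm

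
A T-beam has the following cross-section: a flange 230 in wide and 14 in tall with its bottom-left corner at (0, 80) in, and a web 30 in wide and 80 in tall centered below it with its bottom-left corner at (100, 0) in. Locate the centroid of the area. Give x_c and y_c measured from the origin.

x_c = 115.00 in, y_c = 66.93 in

web: A = 30 × 80 = 2400.00, centroid at (115.00, 40.00).
flange: A = 230 × 14 = 3220.00, centroid at (115.00, 87.00).
ΣA = 5620.00 in², ΣAx_c = 646300.00 in³, ΣAy_c = 376140.00 in³.
x_c = 646300.00/5620.00 = 115.00 in; y_c = 376140.00/5620.00 = 66.93 in.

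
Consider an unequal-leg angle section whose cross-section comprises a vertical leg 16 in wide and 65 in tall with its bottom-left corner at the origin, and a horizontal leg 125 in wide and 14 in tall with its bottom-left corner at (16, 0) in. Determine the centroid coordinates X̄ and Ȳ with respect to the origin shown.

X̄ = 52.22 in, Ȳ = 16.51 in

vertical leg: A = 16 × 65 = 1040.00, centroid at (8.00, 32.50).
horizontal leg: A = 125 × 14 = 1750.00, centroid at (78.50, 7.00).
ΣA = 2790.00 in², ΣAX̄ = 145695.00 in³, ΣAȲ = 46050.00 in³.
X̄ = 145695.00/2790.00 = 52.22 in; Ȳ = 46050.00/2790.00 = 16.51 in.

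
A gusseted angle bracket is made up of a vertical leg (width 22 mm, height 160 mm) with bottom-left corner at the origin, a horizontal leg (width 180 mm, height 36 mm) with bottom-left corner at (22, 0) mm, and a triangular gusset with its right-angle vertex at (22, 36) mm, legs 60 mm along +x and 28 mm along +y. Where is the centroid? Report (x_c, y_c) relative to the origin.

x_c = 73.78 mm, y_c = 40.25 mm

vertical leg: A = 22 × 160 = 3520.00, centroid at (11.00, 80.00).
horizontal leg: A = 180 × 36 = 6480.00, centroid at (112.00, 18.00).
gusset: A = ½·60·28 = 840.00, centroid at (42.00, 45.33).
ΣA = 10840.00 mm²
ΣAx_c = (3520.00)(11.00) + (6480.00)(112.00) + (840.00)(42.00) = 799760.00 mm³
ΣAy_c = (3520.00)(80.00) + (6480.00)(18.00) + (840.00)(45.33) = 436320.00 mm³
x_c = 799760.00 / 10840.00 = 73.78 mm
y_c = 436320.00 / 10840.00 = 40.25 mm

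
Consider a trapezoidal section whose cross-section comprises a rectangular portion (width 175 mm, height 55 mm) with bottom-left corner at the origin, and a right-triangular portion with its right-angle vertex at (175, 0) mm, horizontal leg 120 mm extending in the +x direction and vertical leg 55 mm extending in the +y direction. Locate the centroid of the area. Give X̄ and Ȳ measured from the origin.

rectangular portion: A = 175 × 55 = 9625.00, centroid at (87.50, 27.50).
triangular portion: A = ½·120·55 = 3300.00, centroid at (215.00, 18.33).
ΣA = 12925.00 mm²
ΣAX̄ = (9625.00)(87.50) + (3300.00)(215.00) = 1551687.50 mm³
ΣAȲ = (9625.00)(27.50) + (3300.00)(18.33) = 325187.50 mm³
X̄ = 1551687.50 / 12925.00 = 120.05 mm
Ȳ = 325187.50 / 12925.00 = 25.16 mm

X̄ = 120.05 mm, Ȳ = 25.16 mm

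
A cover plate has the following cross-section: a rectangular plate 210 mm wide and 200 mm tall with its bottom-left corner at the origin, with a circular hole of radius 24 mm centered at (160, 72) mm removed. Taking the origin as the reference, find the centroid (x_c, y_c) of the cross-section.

x_c = 102.52 mm, y_c = 101.26 mm

plate: A = 210 × 200 = 42000.00, centroid at (105.00, 100.00).
hole: A = −π·24² = -1809.56, centroid at (160.00, 72.00).
ΣA = 40190.44 mm², ΣAx_c = 4120470.82 mm³, ΣAy_c = 4069711.87 mm³.
x_c = 4120470.82/40190.44 = 102.52 mm; y_c = 4069711.87/40190.44 = 101.26 mm.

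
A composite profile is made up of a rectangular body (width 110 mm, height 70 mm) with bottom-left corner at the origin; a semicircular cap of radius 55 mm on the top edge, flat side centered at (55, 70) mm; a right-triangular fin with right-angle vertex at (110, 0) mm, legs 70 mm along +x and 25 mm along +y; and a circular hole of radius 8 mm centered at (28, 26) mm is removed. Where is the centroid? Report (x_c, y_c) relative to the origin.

x_c = 60.64 mm, y_c = 54.48 mm

rectangular body: A = 110 × 70 = 7700.00, centroid at (55.00, 35.00).
semicircular top: A = ½π·55² = 4751.66, centroid at (55.00, 93.34).
triangular fin: A = ½·70·25 = 875.00, centroid at (133.33, 8.33).
hole: A = −π·8² = -201.06, centroid at (28.00, 26.00).
ΣA = 13125.60 mm²
ΣAx_c = (7700.00)(55.00) + (4751.66)(55.00) + (875.00)(133.33) + (-201.06)(28.00) = 795878.17 mm³
ΣAy_c = (7700.00)(35.00) + (4751.66)(93.34) + (875.00)(8.33) + (-201.06)(26.00) = 715096.85 mm³
x_c = 795878.17 / 13125.60 = 60.64 mm
y_c = 715096.85 / 13125.60 = 54.48 mm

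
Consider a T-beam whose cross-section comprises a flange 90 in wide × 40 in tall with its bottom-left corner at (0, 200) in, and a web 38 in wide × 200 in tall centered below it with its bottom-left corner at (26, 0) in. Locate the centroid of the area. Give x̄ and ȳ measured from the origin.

web: A = 38 × 200 = 7600.00, centroid at (45.00, 100.00).
flange: A = 90 × 40 = 3600.00, centroid at (45.00, 220.00).
ΣA = 11200.00 in², ΣAx̄ = 504000.00 in³, ΣAȳ = 1552000.00 in³.
x̄ = 504000.00/11200.00 = 45.00 in; ȳ = 1552000.00/11200.00 = 138.57 in.

x̄ = 45.00 in, ȳ = 138.57 in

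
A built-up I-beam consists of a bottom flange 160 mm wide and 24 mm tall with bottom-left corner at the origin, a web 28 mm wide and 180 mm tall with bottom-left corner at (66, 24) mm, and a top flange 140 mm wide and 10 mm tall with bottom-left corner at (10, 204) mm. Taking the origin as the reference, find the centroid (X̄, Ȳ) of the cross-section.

bottom flange: A = 160 × 24 = 3840.00, centroid at (80.00, 12.00).
web: A = 28 × 180 = 5040.00, centroid at (80.00, 114.00).
top flange: A = 140 × 10 = 1400.00, centroid at (80.00, 209.00).
ΣA = 10280.00 mm², ΣAX̄ = 822400.00 mm³, ΣAȲ = 913240.00 mm³.
X̄ = 822400.00/10280.00 = 80.00 mm; Ȳ = 913240.00/10280.00 = 88.84 mm.

X̄ = 80.00 mm, Ȳ = 88.84 mm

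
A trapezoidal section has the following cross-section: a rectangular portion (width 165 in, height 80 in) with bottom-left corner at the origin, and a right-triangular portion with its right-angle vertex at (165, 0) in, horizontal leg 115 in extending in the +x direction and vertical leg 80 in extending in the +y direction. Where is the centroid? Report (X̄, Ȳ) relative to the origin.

X̄ = 113.73 in, Ȳ = 36.55 in

rectangular portion: A = 165 × 80 = 13200.00, centroid at (82.50, 40.00).
triangular portion: A = ½·115·80 = 4600.00, centroid at (203.33, 26.67).
ΣA = 17800.00 in²
ΣAX̄ = (13200.00)(82.50) + (4600.00)(203.33) = 2024333.33 in³
ΣAȲ = (13200.00)(40.00) + (4600.00)(26.67) = 650666.67 in³
X̄ = 2024333.33 / 17800.00 = 113.73 in
Ȳ = 650666.67 / 17800.00 = 36.55 in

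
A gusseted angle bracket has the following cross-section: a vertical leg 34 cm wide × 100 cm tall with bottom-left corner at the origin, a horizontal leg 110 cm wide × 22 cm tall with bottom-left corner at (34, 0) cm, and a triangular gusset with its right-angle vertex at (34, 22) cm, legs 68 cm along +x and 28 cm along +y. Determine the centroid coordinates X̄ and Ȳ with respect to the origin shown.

X̄ = 48.31 cm, Ȳ = 33.44 cm

Part | A | x̄ᵢ | ȳᵢ | A·x̄ᵢ | A·ȳᵢ
vertical leg | 3400.00 | 17.00 | 50.00 | 57800.00 | 170000.00
horizontal leg | 2420.00 | 89.00 | 11.00 | 215380.00 | 26620.00
gusset | 952.00 | 56.67 | 31.33 | 53946.67 | 29829.33
Σ | 6772.00 |  |  | 327126.67 | 226449.33
X̄ = 327126.67 / 6772.00 = 48.31 cm
Ȳ = 226449.33 / 6772.00 = 33.44 cm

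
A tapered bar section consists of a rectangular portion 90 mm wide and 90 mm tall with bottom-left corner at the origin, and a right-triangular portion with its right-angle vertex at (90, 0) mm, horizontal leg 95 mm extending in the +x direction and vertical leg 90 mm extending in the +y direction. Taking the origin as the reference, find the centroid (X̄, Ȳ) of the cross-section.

Part | A | x̄ᵢ | ȳᵢ | A·x̄ᵢ | A·ȳᵢ
rectangular portion | 8100.00 | 45.00 | 45.00 | 364500.00 | 364500.00
triangular portion | 4275.00 | 121.67 | 30.00 | 520125.00 | 128250.00
Σ | 12375.00 |  |  | 884625.00 | 492750.00
X̄ = 884625.00 / 12375.00 = 71.48 mm
Ȳ = 492750.00 / 12375.00 = 39.82 mm

X̄ = 71.48 mm, Ȳ = 39.82 mm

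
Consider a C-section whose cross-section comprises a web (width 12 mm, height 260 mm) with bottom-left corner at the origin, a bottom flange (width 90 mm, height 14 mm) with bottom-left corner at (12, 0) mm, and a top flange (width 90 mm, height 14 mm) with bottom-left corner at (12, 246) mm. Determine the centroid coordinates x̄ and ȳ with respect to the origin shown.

web: A = 12 × 260 = 3120.00, centroid at (6.00, 130.00).
bottom flange: A = 90 × 14 = 1260.00, centroid at (57.00, 7.00).
top flange: A = 90 × 14 = 1260.00, centroid at (57.00, 253.00).
ΣA = 5640.00 mm²
ΣAx̄ = (3120.00)(6.00) + (1260.00)(57.00) + (1260.00)(57.00) = 162360.00 mm³
ΣAȳ = (3120.00)(130.00) + (1260.00)(7.00) + (1260.00)(253.00) = 733200.00 mm³
x̄ = 162360.00 / 5640.00 = 28.79 mm
ȳ = 733200.00 / 5640.00 = 130.00 mm

x̄ = 28.79 mm, ȳ = 130.00 mm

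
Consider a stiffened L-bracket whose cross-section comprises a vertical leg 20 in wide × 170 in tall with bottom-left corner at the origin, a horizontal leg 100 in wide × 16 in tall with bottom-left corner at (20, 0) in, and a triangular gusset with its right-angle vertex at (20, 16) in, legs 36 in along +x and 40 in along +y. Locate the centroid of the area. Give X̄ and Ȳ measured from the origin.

vertical leg: A = 20 × 170 = 3400.00, centroid at (10.00, 85.00).
horizontal leg: A = 100 × 16 = 1600.00, centroid at (70.00, 8.00).
gusset: A = ½·36·40 = 720.00, centroid at (32.00, 29.33).
ΣA = 5720.00 in², ΣAX̄ = 169040.00 in³, ΣAȲ = 322920.00 in³.
X̄ = 169040.00/5720.00 = 29.55 in; Ȳ = 322920.00/5720.00 = 56.45 in.

X̄ = 29.55 in, Ȳ = 56.45 in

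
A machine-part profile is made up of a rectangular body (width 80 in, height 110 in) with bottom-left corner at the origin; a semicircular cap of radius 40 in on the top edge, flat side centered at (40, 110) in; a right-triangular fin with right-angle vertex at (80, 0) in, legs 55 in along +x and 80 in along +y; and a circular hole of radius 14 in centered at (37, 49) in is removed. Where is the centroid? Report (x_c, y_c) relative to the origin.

x_c = 50.09 in, y_c = 64.48 in

rectangular body: A = 80 × 110 = 8800.00, centroid at (40.00, 55.00).
semicircular top: A = ½π·40² = 2513.27, centroid at (40.00, 126.98).
triangular fin: A = ½·55·80 = 2200.00, centroid at (98.33, 26.67).
hole: A = −π·14² = -615.75, centroid at (37.00, 49.00).
ΣA = 12897.52 in²
ΣAx_c = (8800.00)(40.00) + (2513.27)(40.00) + (2200.00)(98.33) + (-615.75)(37.00) = 646081.47 in³
ΣAy_c = (8800.00)(55.00) + (2513.27)(126.98) + (2200.00)(26.67) + (-615.75)(49.00) = 831621.63 in³
x_c = 646081.47 / 12897.52 = 50.09 in
y_c = 831621.63 / 12897.52 = 64.48 in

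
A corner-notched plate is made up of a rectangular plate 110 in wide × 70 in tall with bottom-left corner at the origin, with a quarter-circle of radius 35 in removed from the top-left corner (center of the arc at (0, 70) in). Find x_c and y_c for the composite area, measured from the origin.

x_c = 60.73 in, y_c = 32.12 in

Part | A | x̄ᵢ | ȳᵢ | A·x̄ᵢ | A·ȳᵢ
plate | 7700.00 | 55.00 | 35.00 | 423500.00 | 269500.00
removed quarter-circle | -962.11 | 14.85 | 55.15 | -14291.67 | -53056.23
Σ | 6737.89 |  |  | 409208.33 | 216443.77
x_c = 409208.33 / 6737.89 = 60.73 in
y_c = 216443.77 / 6737.89 = 32.12 in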